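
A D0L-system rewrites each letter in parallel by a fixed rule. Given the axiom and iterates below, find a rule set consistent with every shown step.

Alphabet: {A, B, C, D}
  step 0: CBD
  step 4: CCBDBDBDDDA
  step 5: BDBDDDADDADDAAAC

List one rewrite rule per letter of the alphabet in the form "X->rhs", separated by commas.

A->C, B->DD, C->BD, D->A

  step 4 ⇒ step 5: CCBDBDBDDDA ⇒ BD·BD·DD·A·DD·A·DD·A·A·A·C
    A ↦ C
    B ↦ DD
    C ↦ BD
    D ↦ A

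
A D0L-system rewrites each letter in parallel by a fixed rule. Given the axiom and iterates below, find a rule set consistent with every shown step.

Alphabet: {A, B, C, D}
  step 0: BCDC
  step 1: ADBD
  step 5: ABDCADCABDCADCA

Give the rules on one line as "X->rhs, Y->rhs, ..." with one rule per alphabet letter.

A->CA, B->A, C->D, D->B

  step 0 ⇒ step 1: BCDC ⇒ A·D·B·D
    B ↦ A
    C ↦ D
    D ↦ B
    A ↦ CA  (constrained at step 1)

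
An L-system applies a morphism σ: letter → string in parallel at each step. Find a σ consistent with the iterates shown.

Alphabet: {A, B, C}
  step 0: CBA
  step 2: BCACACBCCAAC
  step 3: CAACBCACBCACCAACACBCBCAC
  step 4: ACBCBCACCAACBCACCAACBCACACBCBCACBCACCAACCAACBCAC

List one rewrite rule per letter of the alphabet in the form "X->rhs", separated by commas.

A->BC, B->CA, C->AC

  step 3 ⇒ step 4: CAACBCACBCACCAACACBCBCAC ⇒ AC·BC·BC·AC·CA·AC·BC·AC·CA·AC·BC·AC·AC·BC·BC·AC·BC·AC·CA·AC·CA·AC·BC·AC
    A ↦ BC
    B ↦ CA
    C ↦ AC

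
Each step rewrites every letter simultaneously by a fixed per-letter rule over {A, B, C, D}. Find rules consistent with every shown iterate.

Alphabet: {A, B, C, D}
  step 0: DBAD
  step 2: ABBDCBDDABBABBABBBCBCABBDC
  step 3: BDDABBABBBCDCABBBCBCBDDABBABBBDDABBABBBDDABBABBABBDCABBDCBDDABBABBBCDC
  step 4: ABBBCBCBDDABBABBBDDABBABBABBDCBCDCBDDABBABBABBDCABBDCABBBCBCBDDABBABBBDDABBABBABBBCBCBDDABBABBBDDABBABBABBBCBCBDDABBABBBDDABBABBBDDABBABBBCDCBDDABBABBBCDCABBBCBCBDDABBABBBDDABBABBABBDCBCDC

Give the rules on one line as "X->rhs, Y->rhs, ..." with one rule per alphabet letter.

  step 3 ⇒ step 4: BDDABBABBBCDCABBBCBCBDDABBABBBDDABBABBBDDABBABBABBDCABBDCBDDABBABBBCDC ⇒ ABB·BC·BC·BDD·ABB·ABB·BDD·ABB·ABB·ABB·DC·BC·DC·BDD·ABB·ABB·ABB·DC·ABB·DC·ABB·BC·BC·BDD·ABB·ABB·BDD·ABB·ABB·ABB·BC·BC·BDD·ABB·ABB·BDD·ABB·ABB·ABB·BC·BC·BDD·ABB·ABB·BDD·ABB·ABB·BDD·ABB·ABB·BC·DC·BDD·ABB·ABB·BC·DC·ABB·BC·BC·BDD·ABB·ABB·BDD·ABB·ABB·ABB·DC·BC·DC
    A ↦ BDD
    B ↦ ABB
    C ↦ DC
    D ↦ BC

A->BDD, B->ABB, C->DC, D->BC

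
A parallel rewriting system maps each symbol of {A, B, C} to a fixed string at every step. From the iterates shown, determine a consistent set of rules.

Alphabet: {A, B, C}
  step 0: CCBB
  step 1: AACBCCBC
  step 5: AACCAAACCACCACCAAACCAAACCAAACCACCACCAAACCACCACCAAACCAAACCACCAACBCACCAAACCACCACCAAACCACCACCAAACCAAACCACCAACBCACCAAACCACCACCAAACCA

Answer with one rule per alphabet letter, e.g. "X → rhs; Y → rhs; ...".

A->CCA, B->CBC, C->A

  step 0 ⇒ step 1: CCBB ⇒ A·A·CBC·CBC
    B ↦ CBC
    C ↦ A
    A ↦ CCA  (constrained at step 1)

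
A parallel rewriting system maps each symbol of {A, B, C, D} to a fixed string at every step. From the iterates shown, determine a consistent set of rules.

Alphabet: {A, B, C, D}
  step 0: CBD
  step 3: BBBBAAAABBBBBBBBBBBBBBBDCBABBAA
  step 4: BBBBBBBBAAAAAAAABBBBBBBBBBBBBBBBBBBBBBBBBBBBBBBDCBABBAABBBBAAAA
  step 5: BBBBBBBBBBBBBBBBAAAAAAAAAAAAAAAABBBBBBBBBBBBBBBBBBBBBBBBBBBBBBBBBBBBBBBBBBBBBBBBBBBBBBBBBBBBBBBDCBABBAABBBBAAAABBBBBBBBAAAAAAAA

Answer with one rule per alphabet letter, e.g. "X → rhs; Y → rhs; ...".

A->AA, B->BB, C->BA, D->BDC

  step 4 ⇒ step 5: BBBBBBBBAAAAAAAABBBBBBBBBBBBBBBBBBBBBBBBBBBBBBBDCBABBAABBBBAAAA ⇒ BB·BB·BB·BB·BB·BB·BB·BB·AA·AA·AA·AA·AA·AA·AA·AA·BB·BB·BB·BB·BB·BB·BB·BB·BB·BB·BB·BB·BB·BB·BB·BB·BB·BB·BB·BB·BB·BB·BB·BB·BB·BB·BB·BB·BB·BB·BB·BDC·BA·BB·AA·BB·BB·AA·AA·BB·BB·BB·BB·AA·AA·AA·AA
    A ↦ AA
    B ↦ BB
    C ↦ BA
    D ↦ BDC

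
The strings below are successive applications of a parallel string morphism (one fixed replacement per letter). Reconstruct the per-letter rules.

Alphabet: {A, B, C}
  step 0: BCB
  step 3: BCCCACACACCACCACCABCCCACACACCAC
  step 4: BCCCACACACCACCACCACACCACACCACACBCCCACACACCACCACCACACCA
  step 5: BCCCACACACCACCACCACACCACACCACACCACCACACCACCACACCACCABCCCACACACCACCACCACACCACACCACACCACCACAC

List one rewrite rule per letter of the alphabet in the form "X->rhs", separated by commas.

A->C, B->BCC, C->CA

  step 4 ⇒ step 5: BCCCACACACCACCACCACACCACACCACACBCCCACACACCACCACCACACCA ⇒ BCC·CA·CA·CA·C·CA·C·CA·C·CA·CA·C·CA·CA·C·CA·CA·C·CA·C·CA·CA·C·CA·C·CA·CA·C·CA·C·CA·BCC·CA·CA·CA·C·CA·C·CA·C·CA·CA·C·CA·CA·C·CA·CA·C·CA·C·CA·CA·C
    A ↦ C
    B ↦ BCC
    C ↦ CA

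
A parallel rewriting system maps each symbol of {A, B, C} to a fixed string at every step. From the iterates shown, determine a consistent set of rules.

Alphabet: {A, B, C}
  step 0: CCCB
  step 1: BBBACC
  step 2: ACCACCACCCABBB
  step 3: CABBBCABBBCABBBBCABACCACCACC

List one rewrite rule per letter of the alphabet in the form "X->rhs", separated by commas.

  step 2 ⇒ step 3: ACCACCACCCABBB ⇒ CAB·B·B·CAB·B·B·CAB·B·B·B·CAB·ACC·ACC·ACC
    A ↦ CAB
    B ↦ ACC
    C ↦ B

A->CAB, B->ACC, C->B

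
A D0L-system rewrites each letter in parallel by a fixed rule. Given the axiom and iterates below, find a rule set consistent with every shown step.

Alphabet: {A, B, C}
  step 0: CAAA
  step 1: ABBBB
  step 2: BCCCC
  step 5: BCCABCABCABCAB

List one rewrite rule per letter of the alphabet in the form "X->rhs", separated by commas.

A->B, B->C, C->AB

  step 1 ⇒ step 2: ABBBB ⇒ B·C·C·C·C
    A ↦ B
    B ↦ C
  step 0 ⇒ step 1: CAAA ⇒ AB·B·B·B
    C ↦ AB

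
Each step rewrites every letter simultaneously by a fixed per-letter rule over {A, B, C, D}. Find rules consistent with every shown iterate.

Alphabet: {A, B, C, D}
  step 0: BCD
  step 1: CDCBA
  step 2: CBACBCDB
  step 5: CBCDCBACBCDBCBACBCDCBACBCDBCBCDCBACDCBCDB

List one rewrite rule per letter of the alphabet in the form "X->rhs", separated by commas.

A->B, B->CD, C->CB, D->A

  step 1 ⇒ step 2: CDCBA ⇒ CB·A·CB·CD·B
    A ↦ B
    B ↦ CD
    C ↦ CB
    D ↦ A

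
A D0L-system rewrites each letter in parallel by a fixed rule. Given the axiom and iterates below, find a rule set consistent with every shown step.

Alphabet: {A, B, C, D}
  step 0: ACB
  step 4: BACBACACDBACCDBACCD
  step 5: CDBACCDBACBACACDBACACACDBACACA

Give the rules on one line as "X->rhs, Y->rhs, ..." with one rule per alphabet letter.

A->B, B->CD, C->AC, D->A

  step 4 ⇒ step 5: BACBACACDBACCDBACCD ⇒ CD·B·AC·CD·B·AC·B·AC·A·CD·B·AC·AC·A·CD·B·AC·AC·A
    A ↦ B
    B ↦ CD
    C ↦ AC
    D ↦ A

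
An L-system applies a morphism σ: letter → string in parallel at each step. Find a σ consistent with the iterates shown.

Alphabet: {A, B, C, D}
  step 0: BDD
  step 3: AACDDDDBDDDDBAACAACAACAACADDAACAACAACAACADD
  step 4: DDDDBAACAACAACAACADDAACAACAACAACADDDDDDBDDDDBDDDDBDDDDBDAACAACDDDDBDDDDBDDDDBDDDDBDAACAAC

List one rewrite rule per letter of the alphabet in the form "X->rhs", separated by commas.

A->D, B->ADD, C->DDB, D->AAC

  step 3 ⇒ step 4: AACDDDDBDDDDBAACAACAACAACADDAACAACAACAACADD ⇒ D·D·DDB·AAC·AAC·AAC·AAC·ADD·AAC·AAC·AAC·AAC·ADD·D·D·DDB·D·D·DDB·D·D·DDB·D·D·DDB·D·AAC·AAC·D·D·DDB·D·D·DDB·D·D·DDB·D·D·DDB·D·AAC·AAC
    A ↦ D
    B ↦ ADD
    C ↦ DDB
    D ↦ AAC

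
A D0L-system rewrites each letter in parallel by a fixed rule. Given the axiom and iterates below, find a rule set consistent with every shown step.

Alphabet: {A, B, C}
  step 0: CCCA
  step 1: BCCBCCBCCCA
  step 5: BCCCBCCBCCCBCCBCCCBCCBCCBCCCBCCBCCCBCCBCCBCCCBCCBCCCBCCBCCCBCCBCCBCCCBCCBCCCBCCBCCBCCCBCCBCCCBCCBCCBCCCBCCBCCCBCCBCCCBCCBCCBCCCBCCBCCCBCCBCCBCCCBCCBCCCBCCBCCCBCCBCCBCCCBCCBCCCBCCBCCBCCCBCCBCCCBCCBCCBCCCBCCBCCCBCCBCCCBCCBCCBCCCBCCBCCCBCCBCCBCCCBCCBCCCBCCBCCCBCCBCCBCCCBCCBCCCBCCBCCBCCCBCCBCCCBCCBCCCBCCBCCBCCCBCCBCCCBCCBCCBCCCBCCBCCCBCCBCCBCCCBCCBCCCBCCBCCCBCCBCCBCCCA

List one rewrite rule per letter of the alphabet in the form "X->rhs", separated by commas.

A->CA, B->C, C->BCC

  step 0 ⇒ step 1: CCCA ⇒ BCC·BCC·BCC·CA
    A ↦ CA
    C ↦ BCC
    B ↦ C  (constrained at step 1)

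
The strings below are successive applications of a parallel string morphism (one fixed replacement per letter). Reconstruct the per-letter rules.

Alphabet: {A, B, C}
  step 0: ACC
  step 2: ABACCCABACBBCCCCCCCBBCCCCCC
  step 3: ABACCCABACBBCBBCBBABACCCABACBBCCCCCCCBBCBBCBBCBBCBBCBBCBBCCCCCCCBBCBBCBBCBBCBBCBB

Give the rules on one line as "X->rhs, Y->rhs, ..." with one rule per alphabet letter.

  step 2 ⇒ step 3: ABACCCABACBBCCCCCCCBBCCCCCC ⇒ ABA·CCC·ABA·CBB·CBB·CBB·ABA·CCC·ABA·CBB·CCC·CCC·CBB·CBB·CBB·CBB·CBB·CBB·CBB·CCC·CCC·CBB·CBB·CBB·CBB·CBB·CBB
    A ↦ ABA
    B ↦ CCC
    C ↦ CBB

A->ABA, B->CCC, C->CBB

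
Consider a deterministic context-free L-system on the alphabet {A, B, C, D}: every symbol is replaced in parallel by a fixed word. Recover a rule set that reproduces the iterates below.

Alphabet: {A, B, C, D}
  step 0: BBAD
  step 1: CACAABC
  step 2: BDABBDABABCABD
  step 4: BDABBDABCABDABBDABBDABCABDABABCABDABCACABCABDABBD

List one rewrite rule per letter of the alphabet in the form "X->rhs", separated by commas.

  step 1 ⇒ step 2: CACAABC ⇒ BD·AB·BD·AB·AB·CA·BD
    A ↦ AB
    B ↦ CA
    C ↦ BD
  step 0 ⇒ step 1: BBAD ⇒ CA·CA·AB·C
    D ↦ C

A->AB, B->CA, C->BD, D->C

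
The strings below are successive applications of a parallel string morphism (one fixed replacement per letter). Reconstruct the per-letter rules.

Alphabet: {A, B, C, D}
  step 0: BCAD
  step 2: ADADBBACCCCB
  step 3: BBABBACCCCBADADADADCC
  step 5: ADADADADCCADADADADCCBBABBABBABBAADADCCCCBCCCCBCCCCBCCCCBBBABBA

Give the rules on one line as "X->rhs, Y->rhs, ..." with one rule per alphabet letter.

  step 2 ⇒ step 3: ADADBBACCCCB ⇒ B·BA·B·BA·CC·CC·B·AD·AD·AD·AD·CC
    A ↦ B
    B ↦ CC
    C ↦ AD
    D ↦ BA

A->B, B->CC, C->AD, D->BA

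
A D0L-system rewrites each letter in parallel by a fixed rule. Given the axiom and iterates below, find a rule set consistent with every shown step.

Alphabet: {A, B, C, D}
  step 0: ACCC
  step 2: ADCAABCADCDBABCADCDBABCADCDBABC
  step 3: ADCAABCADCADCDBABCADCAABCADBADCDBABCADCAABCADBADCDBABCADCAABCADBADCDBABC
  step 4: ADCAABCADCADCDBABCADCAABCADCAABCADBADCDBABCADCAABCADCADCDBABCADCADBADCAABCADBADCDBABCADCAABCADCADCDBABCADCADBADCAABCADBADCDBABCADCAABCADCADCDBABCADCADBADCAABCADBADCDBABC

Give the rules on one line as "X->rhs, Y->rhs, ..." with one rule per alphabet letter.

  step 3 ⇒ step 4: ADCAABCADCADCDBABCADCAABCADBADCDBABCADCAABCADBADCDBABCADCAABCADBADCDBABC ⇒ ADC·A·ABC·ADC·ADC·DB·ABC·ADC·A·ABC·ADC·A·ABC·A·DB·ADC·DB·ABC·ADC·A·ABC·ADC·ADC·DB·ABC·ADC·A·DB·ADC·A·ABC·A·DB·ADC·DB·ABC·ADC·A·ABC·ADC·ADC·DB·ABC·ADC·A·DB·ADC·A·ABC·A·DB·ADC·DB·ABC·ADC·A·ABC·ADC·ADC·DB·ABC·ADC·A·DB·ADC·A·ABC·A·DB·ADC·DB·ABC
    A ↦ ADC
    B ↦ DB
    C ↦ ABC
    D ↦ A

A->ADC, B->DB, C->ABC, D->A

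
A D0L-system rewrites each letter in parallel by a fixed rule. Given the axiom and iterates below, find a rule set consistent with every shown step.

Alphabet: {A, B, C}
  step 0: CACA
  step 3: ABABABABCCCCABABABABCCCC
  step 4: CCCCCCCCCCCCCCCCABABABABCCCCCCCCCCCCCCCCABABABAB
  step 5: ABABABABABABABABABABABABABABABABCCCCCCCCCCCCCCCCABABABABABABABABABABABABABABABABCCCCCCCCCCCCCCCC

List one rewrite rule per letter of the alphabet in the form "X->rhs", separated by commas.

  step 4 ⇒ step 5: CCCCCCCCCCCCCCCCABABABABCCCCCCCCCCCCCCCCABABABAB ⇒ AB·AB·AB·AB·AB·AB·AB·AB·AB·AB·AB·AB·AB·AB·AB·AB·C·CCC·C·CCC·C·CCC·C·CCC·AB·AB·AB·AB·AB·AB·AB·AB·AB·AB·AB·AB·AB·AB·AB·AB·C·CCC·C·CCC·C·CCC·C·CCC
    A ↦ C
    B ↦ CCC
    C ↦ AB

A->C, B->CCC, C->AB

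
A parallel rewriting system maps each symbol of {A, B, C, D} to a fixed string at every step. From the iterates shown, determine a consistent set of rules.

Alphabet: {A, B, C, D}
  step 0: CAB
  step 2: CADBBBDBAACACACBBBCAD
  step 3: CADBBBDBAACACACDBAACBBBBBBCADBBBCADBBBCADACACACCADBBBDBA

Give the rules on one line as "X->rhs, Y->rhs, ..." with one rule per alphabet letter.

A->BBB, B->AC, C->CAD, D->DBA

  step 2 ⇒ step 3: CADBBBDBAACACACBBBCAD ⇒ CAD·BBB·DBA·AC·AC·AC·DBA·AC·BBB·BBB·CAD·BBB·CAD·BBB·CAD·AC·AC·AC·CAD·BBB·DBA
    A ↦ BBB
    B ↦ AC
    C ↦ CAD
    D ↦ DBA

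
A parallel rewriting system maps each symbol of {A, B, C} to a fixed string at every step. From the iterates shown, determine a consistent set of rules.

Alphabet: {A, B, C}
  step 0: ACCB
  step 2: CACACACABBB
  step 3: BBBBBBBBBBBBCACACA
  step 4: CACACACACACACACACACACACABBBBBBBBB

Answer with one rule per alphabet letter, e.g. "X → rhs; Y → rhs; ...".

  step 3 ⇒ step 4: BBBBBBBBBBBBCACACA ⇒ CA·CA·CA·CA·CA·CA·CA·CA·CA·CA·CA·CA·B·BB·B·BB·B·BB
    A ↦ BB
    B ↦ CA
    C ↦ B

A->BB, B->CA, C->B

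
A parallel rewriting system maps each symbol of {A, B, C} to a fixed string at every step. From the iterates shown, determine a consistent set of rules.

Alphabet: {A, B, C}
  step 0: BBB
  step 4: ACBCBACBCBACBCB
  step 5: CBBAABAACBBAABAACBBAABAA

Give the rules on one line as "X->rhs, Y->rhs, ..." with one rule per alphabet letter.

A->CB, B->A, C->BA

  step 4 ⇒ step 5: ACBCBACBCBACBCB ⇒ CB·BA·A·BA·A·CB·BA·A·BA·A·CB·BA·A·BA·A
    A ↦ CB
    B ↦ A
    C ↦ BA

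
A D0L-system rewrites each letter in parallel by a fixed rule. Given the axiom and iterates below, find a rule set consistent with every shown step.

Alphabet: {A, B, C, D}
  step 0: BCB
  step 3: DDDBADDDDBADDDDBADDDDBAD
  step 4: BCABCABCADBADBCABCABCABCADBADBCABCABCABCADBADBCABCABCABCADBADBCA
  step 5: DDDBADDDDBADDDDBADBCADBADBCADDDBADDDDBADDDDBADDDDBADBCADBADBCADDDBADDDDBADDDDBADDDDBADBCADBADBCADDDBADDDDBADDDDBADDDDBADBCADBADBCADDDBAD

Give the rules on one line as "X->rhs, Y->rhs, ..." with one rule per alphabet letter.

A->BAD, B->D, C->DD, D->BCA

  step 4 ⇒ step 5: BCABCABCADBADBCABCABCABCADBADBCABCABCABCADBADBCABCABCABCADBADBCA ⇒ D·DD·BAD·D·DD·BAD·D·DD·BAD·BCA·D·BAD·BCA·D·DD·BAD·D·DD·BAD·D·DD·BAD·D·DD·BAD·BCA·D·BAD·BCA·D·DD·BAD·D·DD·BAD·D·DD·BAD·D·DD·BAD·BCA·D·BAD·BCA·D·DD·BAD·D·DD·BAD·D·DD·BAD·D·DD·BAD·BCA·D·BAD·BCA·D·DD·BAD
    A ↦ BAD
    B ↦ D
    C ↦ DD
    D ↦ BCA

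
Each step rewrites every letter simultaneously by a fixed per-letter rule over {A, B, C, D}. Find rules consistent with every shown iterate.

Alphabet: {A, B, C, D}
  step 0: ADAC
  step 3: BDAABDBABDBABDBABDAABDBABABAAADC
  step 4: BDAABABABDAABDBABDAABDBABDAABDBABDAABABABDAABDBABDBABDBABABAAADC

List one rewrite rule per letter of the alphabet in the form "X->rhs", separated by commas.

A->BA, B->BD, C->DC, D->AA

  step 3 ⇒ step 4: BDAABDBABDBABDBABDAABDBABABAAADC ⇒ BD·AA·BA·BA·BD·AA·BD·BA·BD·AA·BD·BA·BD·AA·BD·BA·BD·AA·BA·BA·BD·AA·BD·BA·BD·BA·BD·BA·BA·BA·AA·DC
    A ↦ BA
    B ↦ BD
    C ↦ DC
    D ↦ AA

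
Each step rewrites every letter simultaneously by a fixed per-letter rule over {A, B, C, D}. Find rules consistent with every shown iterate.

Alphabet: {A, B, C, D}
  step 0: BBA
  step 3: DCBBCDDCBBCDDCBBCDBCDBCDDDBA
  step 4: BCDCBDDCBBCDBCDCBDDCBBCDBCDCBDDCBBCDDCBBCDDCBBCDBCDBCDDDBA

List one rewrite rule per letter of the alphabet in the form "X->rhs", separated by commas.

  step 3 ⇒ step 4: DCBBCDDCBBCDDCBBCDBCDBCDDDBA ⇒ BCD·CB·D·D·CB·BCD·BCD·CB·D·D·CB·BCD·BCD·CB·D·D·CB·BCD·D·CB·BCD·D·CB·BCD·BCD·BCD·D·DBA
    A ↦ DBA
    B ↦ D
    C ↦ CB
    D ↦ BCD

A->DBA, B->D, C->CB, D->BCD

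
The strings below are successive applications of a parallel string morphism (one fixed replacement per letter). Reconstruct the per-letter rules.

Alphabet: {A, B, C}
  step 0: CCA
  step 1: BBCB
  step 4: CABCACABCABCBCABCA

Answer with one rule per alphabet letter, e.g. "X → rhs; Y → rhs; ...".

A->CB, B->CA, C->B

  step 0 ⇒ step 1: CCA ⇒ B·B·CB
    A ↦ CB
    C ↦ B
    B ↦ CA  (constrained at step 1)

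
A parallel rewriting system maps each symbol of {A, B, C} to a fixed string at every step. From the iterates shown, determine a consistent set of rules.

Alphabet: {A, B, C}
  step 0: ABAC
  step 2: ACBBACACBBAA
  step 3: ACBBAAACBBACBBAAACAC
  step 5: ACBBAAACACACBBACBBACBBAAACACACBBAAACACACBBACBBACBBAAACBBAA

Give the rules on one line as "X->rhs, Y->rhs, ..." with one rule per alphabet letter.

  step 2 ⇒ step 3: ACBBACACBBAA ⇒ AC·BB·A·A·AC·BB·AC·BB·A·A·AC·AC
    A ↦ AC
    B ↦ A
    C ↦ BB

A->AC, B->A, C->BB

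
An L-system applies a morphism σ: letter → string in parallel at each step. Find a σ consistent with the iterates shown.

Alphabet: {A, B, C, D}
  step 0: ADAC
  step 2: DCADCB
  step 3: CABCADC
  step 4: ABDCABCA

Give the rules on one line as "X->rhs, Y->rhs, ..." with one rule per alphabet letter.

A->B, B->DC, C->A, D->C

  step 3 ⇒ step 4: CABCADC ⇒ A·B·DC·A·B·C·A
    A ↦ B
    B ↦ DC
    C ↦ A
    D ↦ C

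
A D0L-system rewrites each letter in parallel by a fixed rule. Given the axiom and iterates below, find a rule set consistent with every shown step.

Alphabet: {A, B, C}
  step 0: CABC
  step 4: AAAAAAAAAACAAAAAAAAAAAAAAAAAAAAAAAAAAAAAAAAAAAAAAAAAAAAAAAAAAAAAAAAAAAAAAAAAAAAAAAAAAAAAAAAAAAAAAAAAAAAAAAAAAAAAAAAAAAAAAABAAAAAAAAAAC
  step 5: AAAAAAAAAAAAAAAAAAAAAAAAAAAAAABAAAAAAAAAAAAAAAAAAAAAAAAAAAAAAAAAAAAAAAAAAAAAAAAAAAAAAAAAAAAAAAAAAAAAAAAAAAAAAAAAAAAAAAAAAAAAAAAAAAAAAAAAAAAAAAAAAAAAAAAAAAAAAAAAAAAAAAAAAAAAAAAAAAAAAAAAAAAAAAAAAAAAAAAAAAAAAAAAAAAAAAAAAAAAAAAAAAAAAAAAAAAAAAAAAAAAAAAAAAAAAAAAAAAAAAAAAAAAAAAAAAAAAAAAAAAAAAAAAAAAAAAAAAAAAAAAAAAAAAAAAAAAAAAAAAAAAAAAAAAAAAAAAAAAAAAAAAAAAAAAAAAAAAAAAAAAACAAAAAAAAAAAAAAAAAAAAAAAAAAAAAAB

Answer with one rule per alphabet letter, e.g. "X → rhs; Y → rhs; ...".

A->AAA, B->AC, C->B

  step 4 ⇒ step 5: AAAAAAAAAACAAAAAAAAAAAAAAAAAAAAAAAAAAAAAAAAAAAAAAAAAAAAAAAAAAAAAAAAAAAAAAAAAAAAAAAAAAAAAAAAAAAAAAAAAAAAAAAAAAAAAAAAAAAAAAABAAAAAAAAAAC ⇒ AAA·AAA·AAA·AAA·AAA·AAA·AAA·AAA·AAA·AAA·B·AAA·AAA·AAA·AAA·AAA·AAA·AAA·AAA·AAA·AAA·AAA·AAA·AAA·AAA·AAA·AAA·AAA·AAA·AAA·AAA·AAA·AAA·AAA·AAA·AAA·AAA·AAA·AAA·AAA·AAA·AAA·AAA·AAA·AAA·AAA·AAA·AAA·AAA·AAA·AAA·AAA·AAA·AAA·AAA·AAA·AAA·AAA·AAA·AAA·AAA·AAA·AAA·AAA·AAA·AAA·AAA·AAA·AAA·AAA·AAA·AAA·AAA·AAA·AAA·AAA·AAA·AAA·AAA·AAA·AAA·AAA·AAA·AAA·AAA·AAA·AAA·AAA·AAA·AAA·AAA·AAA·AAA·AAA·AAA·AAA·AAA·AAA·AAA·AAA·AAA·AAA·AAA·AAA·AAA·AAA·AAA·AAA·AAA·AAA·AAA·AAA·AAA·AAA·AAA·AAA·AAA·AAA·AAA·AAA·AAA·AAA·AC·AAA·AAA·AAA·AAA·AAA·AAA·AAA·AAA·AAA·AAA·B
    A ↦ AAA
    B ↦ AC
    C ↦ B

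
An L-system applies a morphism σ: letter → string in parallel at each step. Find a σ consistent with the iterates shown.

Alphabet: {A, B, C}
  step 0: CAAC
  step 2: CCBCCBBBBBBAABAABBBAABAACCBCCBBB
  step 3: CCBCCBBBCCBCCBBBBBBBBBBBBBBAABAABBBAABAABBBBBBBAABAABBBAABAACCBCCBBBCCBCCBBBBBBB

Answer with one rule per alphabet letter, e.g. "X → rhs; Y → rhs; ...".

  step 2 ⇒ step 3: CCBCCBBBBBBAABAABBBAABAACCBCCBBB ⇒ CCB·CCB·BB·CCB·CCB·BB·BB·BB·BB·BB·BB·BAA·BAA·BB·BAA·BAA·BB·BB·BB·BAA·BAA·BB·BAA·BAA·CCB·CCB·BB·CCB·CCB·BB·BB·BB
    A ↦ BAA
    B ↦ BB
    C ↦ CCB

A->BAA, B->BB, C->CCB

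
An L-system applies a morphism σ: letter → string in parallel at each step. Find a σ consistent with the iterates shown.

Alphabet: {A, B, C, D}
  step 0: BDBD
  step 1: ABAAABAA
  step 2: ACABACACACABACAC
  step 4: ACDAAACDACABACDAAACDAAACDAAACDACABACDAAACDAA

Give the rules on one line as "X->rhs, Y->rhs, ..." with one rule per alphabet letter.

A->AC, B->AB, C->D, D->AA

  step 1 ⇒ step 2: ABAAABAA ⇒ AC·AB·AC·AC·AC·AB·AC·AC
    A ↦ AC
    B ↦ AB
    C ↦ D  (constrained at step 2)
  step 0 ⇒ step 1: BDBD ⇒ AB·AA·AB·AA
    D ↦ AA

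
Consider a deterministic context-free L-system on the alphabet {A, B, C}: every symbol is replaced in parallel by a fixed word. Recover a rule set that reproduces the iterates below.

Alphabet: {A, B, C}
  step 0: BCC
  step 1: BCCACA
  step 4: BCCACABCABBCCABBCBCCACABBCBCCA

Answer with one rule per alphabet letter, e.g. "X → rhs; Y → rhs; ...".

A->B, B->BC, C->CA

  step 0 ⇒ step 1: BCC ⇒ BC·CA·CA
    B ↦ BC
    C ↦ CA
    A ↦ B  (constrained at step 1)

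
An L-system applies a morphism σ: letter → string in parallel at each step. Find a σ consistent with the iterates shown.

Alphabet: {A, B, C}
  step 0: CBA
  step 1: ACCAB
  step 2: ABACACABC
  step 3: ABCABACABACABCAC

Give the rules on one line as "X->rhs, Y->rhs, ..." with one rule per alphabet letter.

  step 2 ⇒ step 3: ABACACABC ⇒ AB·C·AB·AC·AB·AC·AB·C·AC
    A ↦ AB
    B ↦ C
    C ↦ AC

A->AB, B->C, C->AC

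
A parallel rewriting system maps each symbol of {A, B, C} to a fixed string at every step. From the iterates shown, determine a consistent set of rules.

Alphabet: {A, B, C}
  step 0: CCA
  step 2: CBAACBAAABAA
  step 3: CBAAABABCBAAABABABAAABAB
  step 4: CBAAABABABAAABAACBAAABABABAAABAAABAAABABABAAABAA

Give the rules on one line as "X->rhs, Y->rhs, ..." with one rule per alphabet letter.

  step 3 ⇒ step 4: CBAAABABCBAAABABABAAABAB ⇒ CB·AA·AB·AB·AB·AA·AB·AA·CB·AA·AB·AB·AB·AA·AB·AA·AB·AA·AB·AB·AB·AA·AB·AA
    A ↦ AB
    B ↦ AA
    C ↦ CB

A->AB, B->AA, C->CB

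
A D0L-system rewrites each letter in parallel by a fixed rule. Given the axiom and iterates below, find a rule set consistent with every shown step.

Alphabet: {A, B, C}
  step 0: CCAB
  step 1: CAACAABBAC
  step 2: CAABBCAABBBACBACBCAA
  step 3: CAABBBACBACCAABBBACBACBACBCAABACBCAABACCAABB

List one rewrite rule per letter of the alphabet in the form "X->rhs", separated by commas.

  step 2 ⇒ step 3: CAABBCAABBBACBACBCAA ⇒ CAA·B·B·BAC·BAC·CAA·B·B·BAC·BAC·BAC·B·CAA·BAC·B·CAA·BAC·CAA·B·B
    A ↦ B
    B ↦ BAC
    C ↦ CAA

A->B, B->BAC, C->CAA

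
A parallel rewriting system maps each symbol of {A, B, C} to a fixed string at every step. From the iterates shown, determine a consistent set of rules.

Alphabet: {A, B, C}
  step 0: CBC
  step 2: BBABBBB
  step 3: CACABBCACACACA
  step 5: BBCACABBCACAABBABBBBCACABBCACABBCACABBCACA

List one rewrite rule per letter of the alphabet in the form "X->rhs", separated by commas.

  step 2 ⇒ step 3: BBABBBB ⇒ CA·CA·BB·CA·CA·CA·CA
    A ↦ BB
    B ↦ CA
    C ↦ A  (constrained at step 0)

A->BB, B->CA, C->A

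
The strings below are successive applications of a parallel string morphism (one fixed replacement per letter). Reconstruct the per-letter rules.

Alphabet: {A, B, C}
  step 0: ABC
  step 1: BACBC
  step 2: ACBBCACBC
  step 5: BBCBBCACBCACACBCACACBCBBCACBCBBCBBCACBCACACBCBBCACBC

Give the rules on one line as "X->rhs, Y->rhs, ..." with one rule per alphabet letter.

A->B, B->AC, C->BC

  step 1 ⇒ step 2: BACBC ⇒ AC·B·BC·AC·BC
    A ↦ B
    B ↦ AC
    C ↦ BC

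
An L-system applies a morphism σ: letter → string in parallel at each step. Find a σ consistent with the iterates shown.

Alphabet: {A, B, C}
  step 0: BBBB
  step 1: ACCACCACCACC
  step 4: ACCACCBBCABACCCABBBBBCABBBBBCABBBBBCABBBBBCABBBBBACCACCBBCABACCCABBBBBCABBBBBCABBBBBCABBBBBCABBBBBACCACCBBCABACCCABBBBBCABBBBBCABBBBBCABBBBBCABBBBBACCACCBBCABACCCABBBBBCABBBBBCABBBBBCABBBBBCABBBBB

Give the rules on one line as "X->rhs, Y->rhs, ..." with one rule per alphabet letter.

A->CAB, B->ACC, C->BB

  step 0 ⇒ step 1: BBBB ⇒ ACC·ACC·ACC·ACC
    B ↦ ACC
    A ↦ CAB  (constrained at step 1)
    C ↦ BB  (constrained at step 1)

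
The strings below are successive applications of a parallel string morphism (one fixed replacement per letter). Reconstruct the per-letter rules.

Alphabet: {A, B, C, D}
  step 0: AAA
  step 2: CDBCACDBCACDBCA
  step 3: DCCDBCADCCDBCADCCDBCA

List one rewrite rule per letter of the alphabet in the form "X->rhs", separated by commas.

  step 2 ⇒ step 3: CDBCACDBCACDBCA ⇒ D·C·C·D·BCA·D·C·C·D·BCA·D·C·C·D·BCA
    A ↦ BCA
    B ↦ C
    C ↦ D
    D ↦ C

A->BCA, B->C, C->D, D->C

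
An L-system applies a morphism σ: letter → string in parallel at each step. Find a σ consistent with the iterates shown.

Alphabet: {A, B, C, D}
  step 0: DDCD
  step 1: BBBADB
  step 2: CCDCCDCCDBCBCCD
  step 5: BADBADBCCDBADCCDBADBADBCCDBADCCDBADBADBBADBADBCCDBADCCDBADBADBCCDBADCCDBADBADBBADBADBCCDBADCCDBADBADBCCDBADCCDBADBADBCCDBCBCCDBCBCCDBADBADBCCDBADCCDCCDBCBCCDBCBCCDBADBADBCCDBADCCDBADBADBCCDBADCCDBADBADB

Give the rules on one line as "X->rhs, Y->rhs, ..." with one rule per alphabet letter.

A->BC, B->CCD, C->BAD, D->B

  step 1 ⇒ step 2: BBBADB ⇒ CCD·CCD·CCD·BC·B·CCD
    A ↦ BC
    B ↦ CCD
    D ↦ B
  step 0 ⇒ step 1: DDCD ⇒ B·B·BAD·B
    C ↦ BAD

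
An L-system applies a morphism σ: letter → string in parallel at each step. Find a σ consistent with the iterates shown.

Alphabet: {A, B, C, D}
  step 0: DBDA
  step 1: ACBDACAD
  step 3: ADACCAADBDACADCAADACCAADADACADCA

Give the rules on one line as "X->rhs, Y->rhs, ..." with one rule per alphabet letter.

A->AD, B->BD, C->CA, D->AC

  step 0 ⇒ step 1: DBDA ⇒ AC·BD·AC·AD
    A ↦ AD
    B ↦ BD
    D ↦ AC
    C ↦ CA  (constrained at step 1)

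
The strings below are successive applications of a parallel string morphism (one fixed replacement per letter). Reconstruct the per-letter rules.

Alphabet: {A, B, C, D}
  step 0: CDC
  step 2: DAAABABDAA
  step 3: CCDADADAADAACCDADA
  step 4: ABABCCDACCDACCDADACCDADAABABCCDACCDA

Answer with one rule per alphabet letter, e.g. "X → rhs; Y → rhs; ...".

A->DA, B->A, C->AB, D->CC

  step 3 ⇒ step 4: CCDADADAADAACCDADA ⇒ AB·AB·CC·DA·CC·DA·CC·DA·DA·CC·DA·DA·AB·AB·CC·DA·CC·DA
    A ↦ DA
    C ↦ AB
    D ↦ CC
  step 2 ⇒ step 3: DAAABABDAA ⇒ CC·DA·DA·DA·A·DA·A·CC·DA·DA
    B ↦ A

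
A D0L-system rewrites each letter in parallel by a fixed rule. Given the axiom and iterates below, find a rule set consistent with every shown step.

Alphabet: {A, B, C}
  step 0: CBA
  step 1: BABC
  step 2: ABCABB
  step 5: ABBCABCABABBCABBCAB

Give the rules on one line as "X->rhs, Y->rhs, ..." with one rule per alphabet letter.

A->C, B->AB, C->B

  step 1 ⇒ step 2: BABC ⇒ AB·C·AB·B
    A ↦ C
    B ↦ AB
    C ↦ B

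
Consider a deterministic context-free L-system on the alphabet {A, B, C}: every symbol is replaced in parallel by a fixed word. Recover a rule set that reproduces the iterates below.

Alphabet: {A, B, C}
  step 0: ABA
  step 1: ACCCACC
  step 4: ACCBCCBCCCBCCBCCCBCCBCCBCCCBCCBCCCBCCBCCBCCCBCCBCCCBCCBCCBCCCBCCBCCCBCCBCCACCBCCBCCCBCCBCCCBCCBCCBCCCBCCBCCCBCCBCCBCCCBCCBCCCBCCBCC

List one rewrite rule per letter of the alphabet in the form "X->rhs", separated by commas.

  step 0 ⇒ step 1: ABA ⇒ ACC·C·ACC
    A ↦ ACC
    B ↦ C
    C ↦ BCC  (constrained at step 1)

A->ACC, B->C, C->BCC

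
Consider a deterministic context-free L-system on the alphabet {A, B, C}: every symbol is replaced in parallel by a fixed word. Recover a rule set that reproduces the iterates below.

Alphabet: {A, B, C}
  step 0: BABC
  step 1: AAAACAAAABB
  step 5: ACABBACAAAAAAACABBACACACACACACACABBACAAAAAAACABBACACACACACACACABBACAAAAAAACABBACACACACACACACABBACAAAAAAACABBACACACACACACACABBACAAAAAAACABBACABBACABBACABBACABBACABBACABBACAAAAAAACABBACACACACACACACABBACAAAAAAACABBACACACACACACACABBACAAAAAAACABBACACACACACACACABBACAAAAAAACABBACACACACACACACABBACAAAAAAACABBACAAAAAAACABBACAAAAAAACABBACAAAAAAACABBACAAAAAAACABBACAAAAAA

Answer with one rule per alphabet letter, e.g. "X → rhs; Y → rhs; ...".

A->AC, B->AAA, C->ABB

  step 0 ⇒ step 1: BABC ⇒ AAA·AC·AAA·ABB
    A ↦ AC
    B ↦ AAA
    C ↦ ABB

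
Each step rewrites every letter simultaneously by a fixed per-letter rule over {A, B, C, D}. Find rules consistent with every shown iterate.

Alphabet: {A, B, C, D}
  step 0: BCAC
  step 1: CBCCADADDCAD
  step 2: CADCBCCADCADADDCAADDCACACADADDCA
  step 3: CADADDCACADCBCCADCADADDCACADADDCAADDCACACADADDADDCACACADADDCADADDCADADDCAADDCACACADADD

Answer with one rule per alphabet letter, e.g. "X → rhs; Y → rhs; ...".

  step 2 ⇒ step 3: CADCBCCADCADADDCAADDCACACADADDCA ⇒ CAD·ADD·CA·CAD·CBC·CAD·CAD·ADD·CA·CAD·ADD·CA·ADD·CA·CA·CAD·ADD·ADD·CA·CA·CAD·ADD·CAD·ADD·CAD·ADD·CA·ADD·CA·CA·CAD·ADD
    A ↦ ADD
    B ↦ CBC
    C ↦ CAD
    D ↦ CA

A->ADD, B->CBC, C->CAD, D->CA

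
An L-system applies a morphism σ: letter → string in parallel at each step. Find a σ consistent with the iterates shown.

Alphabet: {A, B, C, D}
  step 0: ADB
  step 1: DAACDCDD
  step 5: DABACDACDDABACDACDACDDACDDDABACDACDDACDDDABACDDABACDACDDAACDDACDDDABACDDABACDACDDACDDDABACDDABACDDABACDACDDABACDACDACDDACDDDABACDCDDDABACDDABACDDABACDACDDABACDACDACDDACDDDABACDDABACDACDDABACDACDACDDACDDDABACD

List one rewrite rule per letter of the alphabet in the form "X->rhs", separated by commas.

  step 0 ⇒ step 1: ADB ⇒ DA·ACD·CDD
    A ↦ DA
    B ↦ CDD
    D ↦ ACD
    C ↦ B  (constrained at step 1)

A->DA, B->CDD, C->B, D->ACD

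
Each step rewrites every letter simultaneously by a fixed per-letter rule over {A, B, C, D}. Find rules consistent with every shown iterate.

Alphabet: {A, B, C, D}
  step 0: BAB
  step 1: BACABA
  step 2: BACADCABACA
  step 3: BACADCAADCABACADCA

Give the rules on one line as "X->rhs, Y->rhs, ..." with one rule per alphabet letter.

A->CA, B->BA, C->D, D->A

  step 2 ⇒ step 3: BACADCABACA ⇒ BA·CA·D·CA·A·D·CA·BA·CA·D·CA
    A ↦ CA
    B ↦ BA
    C ↦ D
    D ↦ A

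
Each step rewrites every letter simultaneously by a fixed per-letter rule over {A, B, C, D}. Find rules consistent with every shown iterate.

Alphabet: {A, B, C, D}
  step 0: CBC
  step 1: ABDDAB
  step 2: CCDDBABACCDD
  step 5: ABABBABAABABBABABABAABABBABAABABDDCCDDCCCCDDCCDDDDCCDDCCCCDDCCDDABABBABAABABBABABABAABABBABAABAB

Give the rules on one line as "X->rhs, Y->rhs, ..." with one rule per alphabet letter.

  step 1 ⇒ step 2: ABDDAB ⇒ CC·DD·BA·BA·CC·DD
    A ↦ CC
    B ↦ DD
    D ↦ BA
  step 0 ⇒ step 1: CBC ⇒ AB·DD·AB
    C ↦ AB

A->CC, B->DD, C->AB, D->BA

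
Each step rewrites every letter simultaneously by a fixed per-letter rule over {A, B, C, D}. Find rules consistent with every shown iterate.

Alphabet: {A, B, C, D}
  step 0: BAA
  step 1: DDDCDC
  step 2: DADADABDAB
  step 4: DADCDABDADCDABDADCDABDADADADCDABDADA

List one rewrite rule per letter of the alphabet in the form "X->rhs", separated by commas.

  step 1 ⇒ step 2: DDDCDC ⇒ DA·DA·DA·B·DA·B
    C ↦ B
    D ↦ DA
  step 0 ⇒ step 1: BAA ⇒ DD·DC·DC
    A ↦ DC
  step 0 ⇒ step 1: BAA ⇒ DD·DC·DC
    B ↦ DD

A->DC, B->DD, C->B, D->DA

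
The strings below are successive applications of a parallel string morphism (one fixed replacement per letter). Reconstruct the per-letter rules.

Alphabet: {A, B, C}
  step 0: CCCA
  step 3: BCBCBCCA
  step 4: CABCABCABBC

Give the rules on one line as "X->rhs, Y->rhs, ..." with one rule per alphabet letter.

A->C, B->CA, C->B

  step 3 ⇒ step 4: BCBCBCCA ⇒ CA·B·CA·B·CA·B·B·C
    A ↦ C
    B ↦ CA
    C ↦ B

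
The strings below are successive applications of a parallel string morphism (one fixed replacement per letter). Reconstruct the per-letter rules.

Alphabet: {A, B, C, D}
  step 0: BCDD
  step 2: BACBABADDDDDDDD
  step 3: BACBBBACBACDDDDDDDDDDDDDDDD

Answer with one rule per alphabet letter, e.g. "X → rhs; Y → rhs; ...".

  step 2 ⇒ step 3: BACBABADDDDDDDD ⇒ BA·C·BB·BA·C·BA·C·DD·DD·DD·DD·DD·DD·DD·DD
    A ↦ C
    B ↦ BA
    C ↦ BB
    D ↦ DD

A->C, B->BA, C->BB, D->DD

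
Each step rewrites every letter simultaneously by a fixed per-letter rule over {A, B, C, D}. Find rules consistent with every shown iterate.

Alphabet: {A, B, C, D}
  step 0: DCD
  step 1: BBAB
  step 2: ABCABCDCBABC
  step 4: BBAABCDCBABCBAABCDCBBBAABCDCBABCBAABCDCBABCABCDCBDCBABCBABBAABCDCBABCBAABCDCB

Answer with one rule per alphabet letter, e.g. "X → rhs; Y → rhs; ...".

A->DCB, B->ABC, C->BA, D->B

  step 1 ⇒ step 2: BBAB ⇒ ABC·ABC·DCB·ABC
    A ↦ DCB
    B ↦ ABC
  step 0 ⇒ step 1: DCD ⇒ B·BA·B
    C ↦ BA
  step 0 ⇒ step 1: DCD ⇒ B·BA·B
    D ↦ B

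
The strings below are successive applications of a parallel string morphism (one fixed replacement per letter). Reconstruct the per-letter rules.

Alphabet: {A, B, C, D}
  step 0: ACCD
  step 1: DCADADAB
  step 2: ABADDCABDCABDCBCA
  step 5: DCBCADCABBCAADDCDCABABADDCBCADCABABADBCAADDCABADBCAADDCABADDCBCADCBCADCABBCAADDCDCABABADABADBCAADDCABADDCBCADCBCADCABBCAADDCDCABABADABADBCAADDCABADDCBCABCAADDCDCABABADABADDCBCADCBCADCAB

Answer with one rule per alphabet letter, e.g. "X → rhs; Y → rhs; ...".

  step 1 ⇒ step 2: DCADADAB ⇒ AB·AD·DC·AB·DC·AB·DC·BCA
    A ↦ DC
    B ↦ BCA
    C ↦ AD
    D ↦ AB

A->DC, B->BCA, C->AD, D->AB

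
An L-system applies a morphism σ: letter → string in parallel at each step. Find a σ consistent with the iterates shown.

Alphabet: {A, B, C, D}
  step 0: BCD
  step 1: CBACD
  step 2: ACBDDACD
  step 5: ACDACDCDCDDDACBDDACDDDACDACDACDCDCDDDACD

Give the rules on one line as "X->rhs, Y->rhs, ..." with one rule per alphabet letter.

A->DD, B->CB, C->A, D->CD

  step 1 ⇒ step 2: CBACD ⇒ A·CB·DD·A·CD
    A ↦ DD
    B ↦ CB
    C ↦ A
    D ↦ CD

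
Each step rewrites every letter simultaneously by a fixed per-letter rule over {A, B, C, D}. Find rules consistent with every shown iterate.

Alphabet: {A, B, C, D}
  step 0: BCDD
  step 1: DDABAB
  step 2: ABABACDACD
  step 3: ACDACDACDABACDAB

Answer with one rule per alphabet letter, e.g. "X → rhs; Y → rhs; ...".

  step 2 ⇒ step 3: ABABACDACD ⇒ AC·D·AC·D·AC·D·AB·AC·D·AB
    A ↦ AC
    B ↦ D
    C ↦ D
    D ↦ AB

A->AC, B->D, C->D, D->AB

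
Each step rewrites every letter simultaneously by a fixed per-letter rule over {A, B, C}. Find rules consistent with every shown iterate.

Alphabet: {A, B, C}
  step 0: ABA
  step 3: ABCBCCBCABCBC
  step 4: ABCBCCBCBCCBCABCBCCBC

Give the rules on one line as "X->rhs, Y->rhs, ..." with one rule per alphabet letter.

A->AB, B->C, C->BC

  step 3 ⇒ step 4: ABCBCCBCABCBC ⇒ AB·C·BC·C·BC·BC·C·BC·AB·C·BC·C·BC
    A ↦ AB
    B ↦ C
    C ↦ BC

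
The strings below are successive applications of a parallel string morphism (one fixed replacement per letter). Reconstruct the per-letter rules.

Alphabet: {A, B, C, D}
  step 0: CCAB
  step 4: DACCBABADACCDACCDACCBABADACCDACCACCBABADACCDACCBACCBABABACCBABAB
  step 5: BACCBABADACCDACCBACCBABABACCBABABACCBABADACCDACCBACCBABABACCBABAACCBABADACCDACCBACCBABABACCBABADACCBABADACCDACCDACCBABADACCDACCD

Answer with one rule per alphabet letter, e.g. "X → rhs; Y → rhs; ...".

  step 4 ⇒ step 5: DACCBABADACCDACCDACCBABADACCDACCACCBABADACCDACCBACCBABABACCBABAB ⇒ B·ACC·BA·BA·D·ACC·D·ACC·B·ACC·BA·BA·B·ACC·BA·BA·B·ACC·BA·BA·D·ACC·D·ACC·B·ACC·BA·BA·B·ACC·BA·BA·ACC·BA·BA·D·ACC·D·ACC·B·ACC·BA·BA·B·ACC·BA·BA·D·ACC·BA·BA·D·ACC·D·ACC·D·ACC·BA·BA·D·ACC·D·ACC·D
    A ↦ ACC
    B ↦ D
    C ↦ BA
    D ↦ B

A->ACC, B->D, C->BA, D->B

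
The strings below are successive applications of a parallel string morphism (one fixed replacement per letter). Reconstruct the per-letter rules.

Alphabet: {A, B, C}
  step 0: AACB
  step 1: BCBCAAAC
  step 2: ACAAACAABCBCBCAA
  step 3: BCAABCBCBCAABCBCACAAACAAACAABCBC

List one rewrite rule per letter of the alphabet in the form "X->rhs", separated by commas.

A->BC, B->AC, C->AA

  step 2 ⇒ step 3: ACAAACAABCBCBCAA ⇒ BC·AA·BC·BC·BC·AA·BC·BC·AC·AA·AC·AA·AC·AA·BC·BC
    A ↦ BC
    B ↦ AC
    C ↦ AA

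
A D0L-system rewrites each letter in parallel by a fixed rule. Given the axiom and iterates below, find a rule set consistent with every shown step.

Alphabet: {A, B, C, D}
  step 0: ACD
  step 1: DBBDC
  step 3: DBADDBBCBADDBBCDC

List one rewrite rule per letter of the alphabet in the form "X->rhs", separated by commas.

A->DBB, B->BAD, C->D, D->C

  step 0 ⇒ step 1: ACD ⇒ DBB·D·C
    A ↦ DBB
    C ↦ D
    D ↦ C
    B ↦ BAD  (constrained at step 1)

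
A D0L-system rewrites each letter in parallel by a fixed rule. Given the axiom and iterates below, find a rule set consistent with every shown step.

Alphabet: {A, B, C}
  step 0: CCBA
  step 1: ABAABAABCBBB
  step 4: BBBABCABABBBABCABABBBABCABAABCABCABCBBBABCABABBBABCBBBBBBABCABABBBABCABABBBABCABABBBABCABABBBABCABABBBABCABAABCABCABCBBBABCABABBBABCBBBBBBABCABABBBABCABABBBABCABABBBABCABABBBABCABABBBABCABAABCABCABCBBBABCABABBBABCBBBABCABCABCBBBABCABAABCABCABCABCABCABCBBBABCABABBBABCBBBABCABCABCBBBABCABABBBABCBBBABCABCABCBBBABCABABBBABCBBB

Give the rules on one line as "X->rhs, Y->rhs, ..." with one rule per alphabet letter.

A->BBB, B->ABC, C->ABA

  step 0 ⇒ step 1: CCBA ⇒ ABA·ABA·ABC·BBB
    A ↦ BBB
    B ↦ ABC
    C ↦ ABA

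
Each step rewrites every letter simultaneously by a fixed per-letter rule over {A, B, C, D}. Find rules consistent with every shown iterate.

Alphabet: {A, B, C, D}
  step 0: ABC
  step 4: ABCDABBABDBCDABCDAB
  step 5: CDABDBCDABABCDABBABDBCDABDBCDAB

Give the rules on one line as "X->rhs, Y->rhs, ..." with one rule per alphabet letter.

A->CD, B->AB, C->D, D->B

  step 4 ⇒ step 5: ABCDABBABDBCDABCDAB ⇒ CD·AB·D·B·CD·AB·AB·CD·AB·B·AB·D·B·CD·AB·D·B·CD·AB
    A ↦ CD
    B ↦ AB
    C ↦ D
    D ↦ B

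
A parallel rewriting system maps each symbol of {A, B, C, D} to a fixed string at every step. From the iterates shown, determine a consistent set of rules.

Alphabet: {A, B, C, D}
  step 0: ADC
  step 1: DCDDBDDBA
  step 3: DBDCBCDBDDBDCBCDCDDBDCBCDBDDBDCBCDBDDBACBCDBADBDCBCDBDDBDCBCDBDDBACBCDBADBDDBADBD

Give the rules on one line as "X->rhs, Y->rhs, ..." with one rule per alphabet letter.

  step 0 ⇒ step 1: ADC ⇒ DCD·DBD·DBA
    A ↦ DCD
    C ↦ DBA
    D ↦ DBD
    B ↦ CBC  (constrained at step 1)

A->DCD, B->CBC, C->DBA, D->DBD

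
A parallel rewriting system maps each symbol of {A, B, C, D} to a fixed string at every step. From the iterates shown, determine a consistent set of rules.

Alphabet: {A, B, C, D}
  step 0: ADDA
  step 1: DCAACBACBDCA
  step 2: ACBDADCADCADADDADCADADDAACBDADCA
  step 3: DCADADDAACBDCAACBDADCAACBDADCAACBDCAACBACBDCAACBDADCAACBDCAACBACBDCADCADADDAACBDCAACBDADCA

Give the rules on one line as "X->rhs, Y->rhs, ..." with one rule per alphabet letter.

A->DCA, B->DDA, C->DA, D->ACB

  step 2 ⇒ step 3: ACBDADCADCADADDADCADADDAACBDADCA ⇒ DCA·DA·DDA·ACB·DCA·ACB·DA·DCA·ACB·DA·DCA·ACB·DCA·ACB·ACB·DCA·ACB·DA·DCA·ACB·DCA·ACB·ACB·DCA·DCA·DA·DDA·ACB·DCA·ACB·DA·DCA
    A ↦ DCA
    B ↦ DDA
    C ↦ DA
    D ↦ ACB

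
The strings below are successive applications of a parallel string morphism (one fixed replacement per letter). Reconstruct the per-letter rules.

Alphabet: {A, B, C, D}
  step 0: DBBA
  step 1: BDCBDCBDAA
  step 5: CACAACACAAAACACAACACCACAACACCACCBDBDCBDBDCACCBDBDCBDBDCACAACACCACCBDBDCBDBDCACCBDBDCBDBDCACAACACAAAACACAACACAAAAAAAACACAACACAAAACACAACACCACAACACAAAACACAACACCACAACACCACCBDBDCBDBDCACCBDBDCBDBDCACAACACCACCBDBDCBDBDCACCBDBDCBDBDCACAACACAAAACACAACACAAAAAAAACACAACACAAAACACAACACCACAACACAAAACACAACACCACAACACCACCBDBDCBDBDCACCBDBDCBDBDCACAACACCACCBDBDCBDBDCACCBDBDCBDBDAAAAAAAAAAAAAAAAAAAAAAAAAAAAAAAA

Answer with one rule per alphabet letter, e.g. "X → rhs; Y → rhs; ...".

  step 0 ⇒ step 1: DBBA ⇒ BD·CBD·CBD·AA
    A ↦ AA
    B ↦ CBD
    D ↦ BD
    C ↦ CAC  (constrained at step 1)

A->AA, B->CBD, C->CAC, D->BD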